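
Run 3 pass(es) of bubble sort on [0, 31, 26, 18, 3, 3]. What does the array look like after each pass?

After pass 1: [0, 26, 18, 3, 3, 31] (4 swaps)
After pass 2: [0, 18, 3, 3, 26, 31] (3 swaps)
After pass 3: [0, 3, 3, 18, 26, 31] (2 swaps)
Total swaps: 9


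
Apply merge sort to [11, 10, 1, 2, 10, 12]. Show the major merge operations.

Divide and conquer:
  Merge [10] + [1] -> [1, 10]
  Merge [11] + [1, 10] -> [1, 10, 11]
  Merge [10] + [12] -> [10, 12]
  Merge [2] + [10, 12] -> [2, 10, 12]
  Merge [1, 10, 11] + [2, 10, 12] -> [1, 2, 10, 10, 11, 12]


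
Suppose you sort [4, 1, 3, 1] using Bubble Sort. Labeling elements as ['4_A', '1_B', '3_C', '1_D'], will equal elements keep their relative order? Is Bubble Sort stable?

Trace Bubble Sort on the labeled array (the key is the number; the letter only tracks identity):
  After pass 1: [1_B, 3_C, 1_D, 4_A]
  After pass 2: [1_B, 1_D, 3_C, 4_A]
  After pass 3: [1_B, 1_D, 3_C, 4_A] (no swaps, done)
Final order: [1_B, 1_D, 3_C, 4_A]
Equal keys:
  value 1: originally 1_B, 1_D; after sorting 1_B, 1_D -> order preserved
All equal keys kept their original relative order. Bubble Sort is stable: it only swaps adjacent elements when the left one is strictly greater, so equal keys never move past each other.
Answer: Stable


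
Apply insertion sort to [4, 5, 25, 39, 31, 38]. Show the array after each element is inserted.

First element 4 is already 'sorted'
Insert 5: shifted 0 elements -> [4, 5, 25, 39, 31, 38]
Insert 25: shifted 0 elements -> [4, 5, 25, 39, 31, 38]
Insert 39: shifted 0 elements -> [4, 5, 25, 39, 31, 38]
Insert 31: shifted 1 elements -> [4, 5, 25, 31, 39, 38]
Insert 38: shifted 1 elements -> [4, 5, 25, 31, 38, 39]


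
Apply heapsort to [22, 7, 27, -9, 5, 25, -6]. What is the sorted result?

Build heap: [27, 7, 25, -9, 5, 22, -6]
Extract 27: [25, 7, 22, -9, 5, -6, 27]
Extract 25: [22, 7, -6, -9, 5, 25, 27]
Extract 22: [7, 5, -6, -9, 22, 25, 27]
Extract 7: [5, -9, -6, 7, 22, 25, 27]
Extract 5: [-6, -9, 5, 7, 22, 25, 27]
Extract -6: [-9, -6, 5, 7, 22, 25, 27]


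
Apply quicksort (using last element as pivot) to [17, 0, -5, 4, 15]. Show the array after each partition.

Partition 1: pivot=15 at index 3 -> [0, -5, 4, 15, 17]
Partition 2: pivot=4 at index 2 -> [0, -5, 4, 15, 17]
Partition 3: pivot=-5 at index 0 -> [-5, 0, 4, 15, 17]


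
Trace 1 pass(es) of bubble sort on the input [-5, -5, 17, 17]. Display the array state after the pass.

After pass 1: [-5, -5, 17, 17] (0 swaps)
Total swaps: 0


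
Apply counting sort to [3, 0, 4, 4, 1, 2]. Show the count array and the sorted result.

Count array: [1, 1, 1, 1, 2]
(count[i] = number of elements equal to i)
Cumulative count: [1, 2, 3, 4, 6]
Sorted: [0, 1, 2, 3, 4, 4]


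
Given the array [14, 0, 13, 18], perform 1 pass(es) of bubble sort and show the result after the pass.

After pass 1: [0, 13, 14, 18] (2 swaps)
Total swaps: 2


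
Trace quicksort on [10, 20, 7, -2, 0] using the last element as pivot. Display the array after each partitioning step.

Partition 1: pivot=0 at index 1 -> [-2, 0, 7, 10, 20]
Partition 2: pivot=20 at index 4 -> [-2, 0, 7, 10, 20]
Partition 3: pivot=10 at index 3 -> [-2, 0, 7, 10, 20]


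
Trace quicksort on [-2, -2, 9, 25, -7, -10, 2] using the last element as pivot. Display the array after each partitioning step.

Partition 1: pivot=2 at index 4 -> [-2, -2, -7, -10, 2, 25, 9]
Partition 2: pivot=-10 at index 0 -> [-10, -2, -7, -2, 2, 25, 9]
Partition 3: pivot=-2 at index 3 -> [-10, -2, -7, -2, 2, 25, 9]
Partition 4: pivot=-7 at index 1 -> [-10, -7, -2, -2, 2, 25, 9]
Partition 5: pivot=9 at index 5 -> [-10, -7, -2, -2, 2, 9, 25]


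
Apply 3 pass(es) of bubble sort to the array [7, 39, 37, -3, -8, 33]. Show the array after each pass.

After pass 1: [7, 37, -3, -8, 33, 39] (4 swaps)
After pass 2: [7, -3, -8, 33, 37, 39] (3 swaps)
After pass 3: [-3, -8, 7, 33, 37, 39] (2 swaps)
Total swaps: 9


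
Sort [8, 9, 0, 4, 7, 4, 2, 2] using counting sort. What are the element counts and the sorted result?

Count array: [1, 0, 2, 0, 2, 0, 0, 1, 1, 1]
(count[i] = number of elements equal to i)
Cumulative count: [1, 1, 3, 3, 5, 5, 5, 6, 7, 8]
Sorted: [0, 2, 2, 4, 4, 7, 8, 9]


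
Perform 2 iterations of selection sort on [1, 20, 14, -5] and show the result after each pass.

Pass 1: Select minimum -5 at index 3, swap -> [-5, 20, 14, 1]
Pass 2: Select minimum 1 at index 3, swap -> [-5, 1, 14, 20]


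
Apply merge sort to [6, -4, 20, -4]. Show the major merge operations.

Divide and conquer:
  Merge [6] + [-4] -> [-4, 6]
  Merge [20] + [-4] -> [-4, 20]
  Merge [-4, 6] + [-4, 20] -> [-4, -4, 6, 20]


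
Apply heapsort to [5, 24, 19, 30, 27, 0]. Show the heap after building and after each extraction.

Build heap: [30, 27, 19, 24, 5, 0]
Extract 30: [27, 24, 19, 0, 5, 30]
Extract 27: [24, 5, 19, 0, 27, 30]
Extract 24: [19, 5, 0, 24, 27, 30]
Extract 19: [5, 0, 19, 24, 27, 30]
Extract 5: [0, 5, 19, 24, 27, 30]


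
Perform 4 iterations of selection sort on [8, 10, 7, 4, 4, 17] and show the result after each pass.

Pass 1: Select minimum 4 at index 3, swap -> [4, 10, 7, 8, 4, 17]
Pass 2: Select minimum 4 at index 4, swap -> [4, 4, 7, 8, 10, 17]
Pass 3: Select minimum 7 at index 2, swap -> [4, 4, 7, 8, 10, 17]
Pass 4: Select minimum 8 at index 3, swap -> [4, 4, 7, 8, 10, 17]


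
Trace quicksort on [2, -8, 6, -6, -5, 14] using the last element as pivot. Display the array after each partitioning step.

Partition 1: pivot=14 at index 5 -> [2, -8, 6, -6, -5, 14]
Partition 2: pivot=-5 at index 2 -> [-8, -6, -5, 2, 6, 14]
Partition 3: pivot=-6 at index 1 -> [-8, -6, -5, 2, 6, 14]
Partition 4: pivot=6 at index 4 -> [-8, -6, -5, 2, 6, 14]


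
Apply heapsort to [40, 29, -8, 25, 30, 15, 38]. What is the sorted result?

Build heap: [40, 30, 38, 25, 29, 15, -8]
Extract 40: [38, 30, 15, 25, 29, -8, 40]
Extract 38: [30, 29, 15, 25, -8, 38, 40]
Extract 30: [29, 25, 15, -8, 30, 38, 40]
Extract 29: [25, -8, 15, 29, 30, 38, 40]
Extract 25: [15, -8, 25, 29, 30, 38, 40]
Extract 15: [-8, 15, 25, 29, 30, 38, 40]


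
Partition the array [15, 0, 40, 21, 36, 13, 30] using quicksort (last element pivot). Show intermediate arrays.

Partition 1: pivot=30 at index 4 -> [15, 0, 21, 13, 30, 40, 36]
Partition 2: pivot=13 at index 1 -> [0, 13, 21, 15, 30, 40, 36]
Partition 3: pivot=15 at index 2 -> [0, 13, 15, 21, 30, 40, 36]
Partition 4: pivot=36 at index 5 -> [0, 13, 15, 21, 30, 36, 40]


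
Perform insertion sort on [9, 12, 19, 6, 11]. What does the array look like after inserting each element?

First element 9 is already 'sorted'
Insert 12: shifted 0 elements -> [9, 12, 19, 6, 11]
Insert 19: shifted 0 elements -> [9, 12, 19, 6, 11]
Insert 6: shifted 3 elements -> [6, 9, 12, 19, 11]
Insert 11: shifted 2 elements -> [6, 9, 11, 12, 19]


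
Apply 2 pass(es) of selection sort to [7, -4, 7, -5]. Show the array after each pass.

Pass 1: Select minimum -5 at index 3, swap -> [-5, -4, 7, 7]
Pass 2: Select minimum -4 at index 1, swap -> [-5, -4, 7, 7]


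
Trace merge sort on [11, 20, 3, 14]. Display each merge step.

Divide and conquer:
  Merge [11] + [20] -> [11, 20]
  Merge [3] + [14] -> [3, 14]
  Merge [11, 20] + [3, 14] -> [3, 11, 14, 20]


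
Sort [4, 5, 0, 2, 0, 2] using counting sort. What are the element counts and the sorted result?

Count array: [2, 0, 2, 0, 1, 1]
(count[i] = number of elements equal to i)
Cumulative count: [2, 2, 4, 4, 5, 6]
Sorted: [0, 0, 2, 2, 4, 5]


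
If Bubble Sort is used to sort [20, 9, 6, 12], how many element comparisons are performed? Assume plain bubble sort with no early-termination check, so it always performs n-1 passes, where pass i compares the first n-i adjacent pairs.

Pass 1: compare adjacent pairs (0,1)..(2,3) = 3 comparison(s), 3 swap(s) -> [9, 6, 12, 20]
Pass 2: compare adjacent pairs (0,1)..(1,2) = 2 comparison(s), 1 swap(s) -> [6, 9, 12, 20]
Pass 3: compare adjacent pairs (0,1)..(0,1) = 1 comparison(s), 0 swap(s) -> [6, 9, 12, 20]
Total comparisons: 3 + 2 + 1 = 6


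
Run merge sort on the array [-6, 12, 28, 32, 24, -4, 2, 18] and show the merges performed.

Divide and conquer:
  Merge [-6] + [12] -> [-6, 12]
  Merge [28] + [32] -> [28, 32]
  Merge [-6, 12] + [28, 32] -> [-6, 12, 28, 32]
  Merge [24] + [-4] -> [-4, 24]
  Merge [2] + [18] -> [2, 18]
  Merge [-4, 24] + [2, 18] -> [-4, 2, 18, 24]
  Merge [-6, 12, 28, 32] + [-4, 2, 18, 24] -> [-6, -4, 2, 12, 18, 24, 28, 32]


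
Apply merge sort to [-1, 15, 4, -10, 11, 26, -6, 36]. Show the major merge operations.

Divide and conquer:
  Merge [-1] + [15] -> [-1, 15]
  Merge [4] + [-10] -> [-10, 4]
  Merge [-1, 15] + [-10, 4] -> [-10, -1, 4, 15]
  Merge [11] + [26] -> [11, 26]
  Merge [-6] + [36] -> [-6, 36]
  Merge [11, 26] + [-6, 36] -> [-6, 11, 26, 36]
  Merge [-10, -1, 4, 15] + [-6, 11, 26, 36] -> [-10, -6, -1, 4, 11, 15, 26, 36]


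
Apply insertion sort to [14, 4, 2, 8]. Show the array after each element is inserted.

First element 14 is already 'sorted'
Insert 4: shifted 1 elements -> [4, 14, 2, 8]
Insert 2: shifted 2 elements -> [2, 4, 14, 8]
Insert 8: shifted 1 elements -> [2, 4, 8, 14]


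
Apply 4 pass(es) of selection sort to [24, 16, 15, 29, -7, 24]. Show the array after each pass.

Pass 1: Select minimum -7 at index 4, swap -> [-7, 16, 15, 29, 24, 24]
Pass 2: Select minimum 15 at index 2, swap -> [-7, 15, 16, 29, 24, 24]
Pass 3: Select minimum 16 at index 2, swap -> [-7, 15, 16, 29, 24, 24]
Pass 4: Select minimum 24 at index 4, swap -> [-7, 15, 16, 24, 29, 24]


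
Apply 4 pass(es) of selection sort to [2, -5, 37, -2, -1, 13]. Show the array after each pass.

Pass 1: Select minimum -5 at index 1, swap -> [-5, 2, 37, -2, -1, 13]
Pass 2: Select minimum -2 at index 3, swap -> [-5, -2, 37, 2, -1, 13]
Pass 3: Select minimum -1 at index 4, swap -> [-5, -2, -1, 2, 37, 13]
Pass 4: Select minimum 2 at index 3, swap -> [-5, -2, -1, 2, 37, 13]


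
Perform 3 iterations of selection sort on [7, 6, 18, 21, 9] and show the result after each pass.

Pass 1: Select minimum 6 at index 1, swap -> [6, 7, 18, 21, 9]
Pass 2: Select minimum 7 at index 1, swap -> [6, 7, 18, 21, 9]
Pass 3: Select minimum 9 at index 4, swap -> [6, 7, 9, 21, 18]


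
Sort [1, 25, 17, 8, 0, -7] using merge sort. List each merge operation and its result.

Divide and conquer:
  Merge [25] + [17] -> [17, 25]
  Merge [1] + [17, 25] -> [1, 17, 25]
  Merge [0] + [-7] -> [-7, 0]
  Merge [8] + [-7, 0] -> [-7, 0, 8]
  Merge [1, 17, 25] + [-7, 0, 8] -> [-7, 0, 1, 8, 17, 25]


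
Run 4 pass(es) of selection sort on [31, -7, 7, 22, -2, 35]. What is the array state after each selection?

Pass 1: Select minimum -7 at index 1, swap -> [-7, 31, 7, 22, -2, 35]
Pass 2: Select minimum -2 at index 4, swap -> [-7, -2, 7, 22, 31, 35]
Pass 3: Select minimum 7 at index 2, swap -> [-7, -2, 7, 22, 31, 35]
Pass 4: Select minimum 22 at index 3, swap -> [-7, -2, 7, 22, 31, 35]


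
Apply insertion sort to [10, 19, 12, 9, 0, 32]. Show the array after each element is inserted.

First element 10 is already 'sorted'
Insert 19: shifted 0 elements -> [10, 19, 12, 9, 0, 32]
Insert 12: shifted 1 elements -> [10, 12, 19, 9, 0, 32]
Insert 9: shifted 3 elements -> [9, 10, 12, 19, 0, 32]
Insert 0: shifted 4 elements -> [0, 9, 10, 12, 19, 32]
Insert 32: shifted 0 elements -> [0, 9, 10, 12, 19, 32]


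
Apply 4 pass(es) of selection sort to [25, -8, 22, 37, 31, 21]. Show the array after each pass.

Pass 1: Select minimum -8 at index 1, swap -> [-8, 25, 22, 37, 31, 21]
Pass 2: Select minimum 21 at index 5, swap -> [-8, 21, 22, 37, 31, 25]
Pass 3: Select minimum 22 at index 2, swap -> [-8, 21, 22, 37, 31, 25]
Pass 4: Select minimum 25 at index 5, swap -> [-8, 21, 22, 25, 31, 37]


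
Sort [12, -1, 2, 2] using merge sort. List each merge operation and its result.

Divide and conquer:
  Merge [12] + [-1] -> [-1, 12]
  Merge [2] + [2] -> [2, 2]
  Merge [-1, 12] + [2, 2] -> [-1, 2, 2, 12]


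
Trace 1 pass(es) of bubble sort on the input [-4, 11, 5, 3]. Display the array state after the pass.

After pass 1: [-4, 5, 3, 11] (2 swaps)
Total swaps: 2


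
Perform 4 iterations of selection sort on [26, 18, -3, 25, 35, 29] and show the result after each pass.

Pass 1: Select minimum -3 at index 2, swap -> [-3, 18, 26, 25, 35, 29]
Pass 2: Select minimum 18 at index 1, swap -> [-3, 18, 26, 25, 35, 29]
Pass 3: Select minimum 25 at index 3, swap -> [-3, 18, 25, 26, 35, 29]
Pass 4: Select minimum 26 at index 3, swap -> [-3, 18, 25, 26, 35, 29]


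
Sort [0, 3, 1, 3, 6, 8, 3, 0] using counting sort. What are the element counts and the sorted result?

Count array: [2, 1, 0, 3, 0, 0, 1, 0, 1]
(count[i] = number of elements equal to i)
Cumulative count: [2, 3, 3, 6, 6, 6, 7, 7, 8]
Sorted: [0, 0, 1, 3, 3, 3, 6, 8]


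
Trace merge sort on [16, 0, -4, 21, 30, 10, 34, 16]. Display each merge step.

Divide and conquer:
  Merge [16] + [0] -> [0, 16]
  Merge [-4] + [21] -> [-4, 21]
  Merge [0, 16] + [-4, 21] -> [-4, 0, 16, 21]
  Merge [30] + [10] -> [10, 30]
  Merge [34] + [16] -> [16, 34]
  Merge [10, 30] + [16, 34] -> [10, 16, 30, 34]
  Merge [-4, 0, 16, 21] + [10, 16, 30, 34] -> [-4, 0, 10, 16, 16, 21, 30, 34]


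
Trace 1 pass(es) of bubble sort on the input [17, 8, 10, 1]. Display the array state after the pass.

After pass 1: [8, 10, 1, 17] (3 swaps)
Total swaps: 3


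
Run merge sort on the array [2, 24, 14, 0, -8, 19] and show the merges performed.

Divide and conquer:
  Merge [24] + [14] -> [14, 24]
  Merge [2] + [14, 24] -> [2, 14, 24]
  Merge [-8] + [19] -> [-8, 19]
  Merge [0] + [-8, 19] -> [-8, 0, 19]
  Merge [2, 14, 24] + [-8, 0, 19] -> [-8, 0, 2, 14, 19, 24]


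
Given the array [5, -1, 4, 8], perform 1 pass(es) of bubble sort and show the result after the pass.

After pass 1: [-1, 4, 5, 8] (2 swaps)
Total swaps: 2


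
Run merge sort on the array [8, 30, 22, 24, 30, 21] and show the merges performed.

Divide and conquer:
  Merge [30] + [22] -> [22, 30]
  Merge [8] + [22, 30] -> [8, 22, 30]
  Merge [30] + [21] -> [21, 30]
  Merge [24] + [21, 30] -> [21, 24, 30]
  Merge [8, 22, 30] + [21, 24, 30] -> [8, 21, 22, 24, 30, 30]


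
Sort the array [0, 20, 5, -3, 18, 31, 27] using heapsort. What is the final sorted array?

Build heap: [31, 20, 27, -3, 18, 5, 0]
Extract 31: [27, 20, 5, -3, 18, 0, 31]
Extract 27: [20, 18, 5, -3, 0, 27, 31]
Extract 20: [18, 0, 5, -3, 20, 27, 31]
Extract 18: [5, 0, -3, 18, 20, 27, 31]
Extract 5: [0, -3, 5, 18, 20, 27, 31]
Extract 0: [-3, 0, 5, 18, 20, 27, 31]


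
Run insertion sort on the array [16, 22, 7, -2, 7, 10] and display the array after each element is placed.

First element 16 is already 'sorted'
Insert 22: shifted 0 elements -> [16, 22, 7, -2, 7, 10]
Insert 7: shifted 2 elements -> [7, 16, 22, -2, 7, 10]
Insert -2: shifted 3 elements -> [-2, 7, 16, 22, 7, 10]
Insert 7: shifted 2 elements -> [-2, 7, 7, 16, 22, 10]
Insert 10: shifted 2 elements -> [-2, 7, 7, 10, 16, 22]


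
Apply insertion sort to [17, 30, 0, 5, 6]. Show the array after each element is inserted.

First element 17 is already 'sorted'
Insert 30: shifted 0 elements -> [17, 30, 0, 5, 6]
Insert 0: shifted 2 elements -> [0, 17, 30, 5, 6]
Insert 5: shifted 2 elements -> [0, 5, 17, 30, 6]
Insert 6: shifted 2 elements -> [0, 5, 6, 17, 30]


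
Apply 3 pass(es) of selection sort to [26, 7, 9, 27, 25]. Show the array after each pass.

Pass 1: Select minimum 7 at index 1, swap -> [7, 26, 9, 27, 25]
Pass 2: Select minimum 9 at index 2, swap -> [7, 9, 26, 27, 25]
Pass 3: Select minimum 25 at index 4, swap -> [7, 9, 25, 27, 26]


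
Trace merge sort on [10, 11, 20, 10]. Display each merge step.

Divide and conquer:
  Merge [10] + [11] -> [10, 11]
  Merge [20] + [10] -> [10, 20]
  Merge [10, 11] + [10, 20] -> [10, 10, 11, 20]


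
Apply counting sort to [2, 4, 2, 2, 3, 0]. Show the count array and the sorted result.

Count array: [1, 0, 3, 1, 1]
(count[i] = number of elements equal to i)
Cumulative count: [1, 1, 4, 5, 6]
Sorted: [0, 2, 2, 2, 3, 4]


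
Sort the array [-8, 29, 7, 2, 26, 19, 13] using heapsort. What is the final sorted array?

Build heap: [29, 26, 19, 2, -8, 7, 13]
Extract 29: [26, 13, 19, 2, -8, 7, 29]
Extract 26: [19, 13, 7, 2, -8, 26, 29]
Extract 19: [13, 2, 7, -8, 19, 26, 29]
Extract 13: [7, 2, -8, 13, 19, 26, 29]
Extract 7: [2, -8, 7, 13, 19, 26, 29]
Extract 2: [-8, 2, 7, 13, 19, 26, 29]


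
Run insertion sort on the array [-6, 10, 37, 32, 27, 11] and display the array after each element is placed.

First element -6 is already 'sorted'
Insert 10: shifted 0 elements -> [-6, 10, 37, 32, 27, 11]
Insert 37: shifted 0 elements -> [-6, 10, 37, 32, 27, 11]
Insert 32: shifted 1 elements -> [-6, 10, 32, 37, 27, 11]
Insert 27: shifted 2 elements -> [-6, 10, 27, 32, 37, 11]
Insert 11: shifted 3 elements -> [-6, 10, 11, 27, 32, 37]


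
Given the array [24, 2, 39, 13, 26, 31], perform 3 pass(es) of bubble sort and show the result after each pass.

After pass 1: [2, 24, 13, 26, 31, 39] (4 swaps)
After pass 2: [2, 13, 24, 26, 31, 39] (1 swaps)
After pass 3: [2, 13, 24, 26, 31, 39] (0 swaps)
Total swaps: 5


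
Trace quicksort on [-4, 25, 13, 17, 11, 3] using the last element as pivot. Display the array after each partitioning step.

Partition 1: pivot=3 at index 1 -> [-4, 3, 13, 17, 11, 25]
Partition 2: pivot=25 at index 5 -> [-4, 3, 13, 17, 11, 25]
Partition 3: pivot=11 at index 2 -> [-4, 3, 11, 17, 13, 25]
Partition 4: pivot=13 at index 3 -> [-4, 3, 11, 13, 17, 25]


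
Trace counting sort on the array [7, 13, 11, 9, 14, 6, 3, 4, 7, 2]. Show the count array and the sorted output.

Count array: [0, 0, 1, 1, 1, 0, 1, 2, 0, 1, 0, 1, 0, 1, 1]
(count[i] = number of elements equal to i)
Cumulative count: [0, 0, 1, 2, 3, 3, 4, 6, 6, 7, 7, 8, 8, 9, 10]
Sorted: [2, 3, 4, 6, 7, 7, 9, 11, 13, 14]


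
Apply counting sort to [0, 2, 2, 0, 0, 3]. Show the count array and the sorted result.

Count array: [3, 0, 2, 1]
(count[i] = number of elements equal to i)
Cumulative count: [3, 3, 5, 6]
Sorted: [0, 0, 0, 2, 2, 3]


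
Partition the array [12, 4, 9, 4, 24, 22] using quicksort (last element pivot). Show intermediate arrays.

Partition 1: pivot=22 at index 4 -> [12, 4, 9, 4, 22, 24]
Partition 2: pivot=4 at index 1 -> [4, 4, 9, 12, 22, 24]
Partition 3: pivot=12 at index 3 -> [4, 4, 9, 12, 22, 24]


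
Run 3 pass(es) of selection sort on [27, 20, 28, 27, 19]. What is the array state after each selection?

Pass 1: Select minimum 19 at index 4, swap -> [19, 20, 28, 27, 27]
Pass 2: Select minimum 20 at index 1, swap -> [19, 20, 28, 27, 27]
Pass 3: Select minimum 27 at index 3, swap -> [19, 20, 27, 28, 27]


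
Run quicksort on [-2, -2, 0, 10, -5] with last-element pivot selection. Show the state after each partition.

Partition 1: pivot=-5 at index 0 -> [-5, -2, 0, 10, -2]
Partition 2: pivot=-2 at index 2 -> [-5, -2, -2, 10, 0]
Partition 3: pivot=0 at index 3 -> [-5, -2, -2, 0, 10]


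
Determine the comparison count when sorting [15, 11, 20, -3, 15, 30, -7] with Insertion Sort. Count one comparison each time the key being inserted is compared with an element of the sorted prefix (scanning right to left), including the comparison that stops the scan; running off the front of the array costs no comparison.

Insert 11: 15 > 11 (shift), reached front = 1 comparison(s) -> [11, 15, 20, -3, 15, 30, -7]
Insert 20: 15 <= 20 (stop) = 1 comparison(s) -> [11, 15, 20, -3, 15, 30, -7]
Insert -3: 20 > -3 (shift), 15 > -3 (shift), 11 > -3 (shift), reached front = 3 comparison(s) -> [-3, 11, 15, 20, 15, 30, -7]
Insert 15: 20 > 15 (shift), 15 <= 15 (stop) = 2 comparison(s) -> [-3, 11, 15, 15, 20, 30, -7]
Insert 30: 20 <= 30 (stop) = 1 comparison(s) -> [-3, 11, 15, 15, 20, 30, -7]
Insert -7: 30 > -7 (shift), 20 > -7 (shift), 15 > -7 (shift), 15 > -7 (shift), 11 > -7 (shift), -3 > -7 (shift), reached front = 6 comparison(s) -> [-7, -3, 11, 15, 15, 20, 30]
Total comparisons: 1 + 1 + 3 + 2 + 1 + 6 = 14


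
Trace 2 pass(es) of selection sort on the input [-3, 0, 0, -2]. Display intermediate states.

Pass 1: Select minimum -3 at index 0, swap -> [-3, 0, 0, -2]
Pass 2: Select minimum -2 at index 3, swap -> [-3, -2, 0, 0]


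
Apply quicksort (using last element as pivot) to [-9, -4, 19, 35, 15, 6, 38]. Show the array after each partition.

Partition 1: pivot=38 at index 6 -> [-9, -4, 19, 35, 15, 6, 38]
Partition 2: pivot=6 at index 2 -> [-9, -4, 6, 35, 15, 19, 38]
Partition 3: pivot=-4 at index 1 -> [-9, -4, 6, 35, 15, 19, 38]
Partition 4: pivot=19 at index 4 -> [-9, -4, 6, 15, 19, 35, 38]


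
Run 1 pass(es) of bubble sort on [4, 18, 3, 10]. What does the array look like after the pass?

After pass 1: [4, 3, 10, 18] (2 swaps)
Total swaps: 2


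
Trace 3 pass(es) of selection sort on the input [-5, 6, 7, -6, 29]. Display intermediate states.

Pass 1: Select minimum -6 at index 3, swap -> [-6, 6, 7, -5, 29]
Pass 2: Select minimum -5 at index 3, swap -> [-6, -5, 7, 6, 29]
Pass 3: Select minimum 6 at index 3, swap -> [-6, -5, 6, 7, 29]


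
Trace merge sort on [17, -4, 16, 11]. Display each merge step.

Divide and conquer:
  Merge [17] + [-4] -> [-4, 17]
  Merge [16] + [11] -> [11, 16]
  Merge [-4, 17] + [11, 16] -> [-4, 11, 16, 17]


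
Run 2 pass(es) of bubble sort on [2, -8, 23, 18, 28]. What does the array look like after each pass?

After pass 1: [-8, 2, 18, 23, 28] (2 swaps)
After pass 2: [-8, 2, 18, 23, 28] (0 swaps)
Total swaps: 2


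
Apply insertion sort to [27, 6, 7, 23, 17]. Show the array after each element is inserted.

First element 27 is already 'sorted'
Insert 6: shifted 1 elements -> [6, 27, 7, 23, 17]
Insert 7: shifted 1 elements -> [6, 7, 27, 23, 17]
Insert 23: shifted 1 elements -> [6, 7, 23, 27, 17]
Insert 17: shifted 2 elements -> [6, 7, 17, 23, 27]


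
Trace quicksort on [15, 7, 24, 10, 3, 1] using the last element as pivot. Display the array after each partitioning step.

Partition 1: pivot=1 at index 0 -> [1, 7, 24, 10, 3, 15]
Partition 2: pivot=15 at index 4 -> [1, 7, 10, 3, 15, 24]
Partition 3: pivot=3 at index 1 -> [1, 3, 10, 7, 15, 24]
Partition 4: pivot=7 at index 2 -> [1, 3, 7, 10, 15, 24]


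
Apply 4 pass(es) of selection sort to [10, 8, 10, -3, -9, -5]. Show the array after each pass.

Pass 1: Select minimum -9 at index 4, swap -> [-9, 8, 10, -3, 10, -5]
Pass 2: Select minimum -5 at index 5, swap -> [-9, -5, 10, -3, 10, 8]
Pass 3: Select minimum -3 at index 3, swap -> [-9, -5, -3, 10, 10, 8]
Pass 4: Select minimum 8 at index 5, swap -> [-9, -5, -3, 8, 10, 10]


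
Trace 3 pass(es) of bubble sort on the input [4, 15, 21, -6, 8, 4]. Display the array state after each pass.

After pass 1: [4, 15, -6, 8, 4, 21] (3 swaps)
After pass 2: [4, -6, 8, 4, 15, 21] (3 swaps)
After pass 3: [-6, 4, 4, 8, 15, 21] (2 swaps)
Total swaps: 8


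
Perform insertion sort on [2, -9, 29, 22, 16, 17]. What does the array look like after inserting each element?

First element 2 is already 'sorted'
Insert -9: shifted 1 elements -> [-9, 2, 29, 22, 16, 17]
Insert 29: shifted 0 elements -> [-9, 2, 29, 22, 16, 17]
Insert 22: shifted 1 elements -> [-9, 2, 22, 29, 16, 17]
Insert 16: shifted 2 elements -> [-9, 2, 16, 22, 29, 17]
Insert 17: shifted 2 elements -> [-9, 2, 16, 17, 22, 29]


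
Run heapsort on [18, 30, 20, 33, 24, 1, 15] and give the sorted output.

Build heap: [33, 30, 20, 18, 24, 1, 15]
Extract 33: [30, 24, 20, 18, 15, 1, 33]
Extract 30: [24, 18, 20, 1, 15, 30, 33]
Extract 24: [20, 18, 15, 1, 24, 30, 33]
Extract 20: [18, 1, 15, 20, 24, 30, 33]
Extract 18: [15, 1, 18, 20, 24, 30, 33]
Extract 15: [1, 15, 18, 20, 24, 30, 33]


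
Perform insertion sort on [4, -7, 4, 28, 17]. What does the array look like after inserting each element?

First element 4 is already 'sorted'
Insert -7: shifted 1 elements -> [-7, 4, 4, 28, 17]
Insert 4: shifted 0 elements -> [-7, 4, 4, 28, 17]
Insert 28: shifted 0 elements -> [-7, 4, 4, 28, 17]
Insert 17: shifted 1 elements -> [-7, 4, 4, 17, 28]


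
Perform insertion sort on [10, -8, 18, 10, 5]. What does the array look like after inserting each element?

First element 10 is already 'sorted'
Insert -8: shifted 1 elements -> [-8, 10, 18, 10, 5]
Insert 18: shifted 0 elements -> [-8, 10, 18, 10, 5]
Insert 10: shifted 1 elements -> [-8, 10, 10, 18, 5]
Insert 5: shifted 3 elements -> [-8, 5, 10, 10, 18]


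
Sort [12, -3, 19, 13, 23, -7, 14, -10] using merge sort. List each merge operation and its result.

Divide and conquer:
  Merge [12] + [-3] -> [-3, 12]
  Merge [19] + [13] -> [13, 19]
  Merge [-3, 12] + [13, 19] -> [-3, 12, 13, 19]
  Merge [23] + [-7] -> [-7, 23]
  Merge [14] + [-10] -> [-10, 14]
  Merge [-7, 23] + [-10, 14] -> [-10, -7, 14, 23]
  Merge [-3, 12, 13, 19] + [-10, -7, 14, 23] -> [-10, -7, -3, 12, 13, 14, 19, 23]


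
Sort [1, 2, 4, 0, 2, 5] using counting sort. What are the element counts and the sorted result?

Count array: [1, 1, 2, 0, 1, 1]
(count[i] = number of elements equal to i)
Cumulative count: [1, 2, 4, 4, 5, 6]
Sorted: [0, 1, 2, 2, 4, 5]


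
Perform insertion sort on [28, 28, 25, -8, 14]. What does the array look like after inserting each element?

First element 28 is already 'sorted'
Insert 28: shifted 0 elements -> [28, 28, 25, -8, 14]
Insert 25: shifted 2 elements -> [25, 28, 28, -8, 14]
Insert -8: shifted 3 elements -> [-8, 25, 28, 28, 14]
Insert 14: shifted 3 elements -> [-8, 14, 25, 28, 28]


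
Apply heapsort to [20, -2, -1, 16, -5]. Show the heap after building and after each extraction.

Build heap: [20, 16, -1, -2, -5]
Extract 20: [16, -2, -1, -5, 20]
Extract 16: [-1, -2, -5, 16, 20]
Extract -1: [-2, -5, -1, 16, 20]
Extract -2: [-5, -2, -1, 16, 20]


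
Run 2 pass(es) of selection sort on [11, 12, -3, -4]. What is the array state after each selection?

Pass 1: Select minimum -4 at index 3, swap -> [-4, 12, -3, 11]
Pass 2: Select minimum -3 at index 2, swap -> [-4, -3, 12, 11]


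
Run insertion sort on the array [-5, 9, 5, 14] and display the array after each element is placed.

First element -5 is already 'sorted'
Insert 9: shifted 0 elements -> [-5, 9, 5, 14]
Insert 5: shifted 1 elements -> [-5, 5, 9, 14]
Insert 14: shifted 0 elements -> [-5, 5, 9, 14]


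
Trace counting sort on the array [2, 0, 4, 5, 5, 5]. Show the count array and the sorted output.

Count array: [1, 0, 1, 0, 1, 3]
(count[i] = number of elements equal to i)
Cumulative count: [1, 1, 2, 2, 3, 6]
Sorted: [0, 2, 4, 5, 5, 5]


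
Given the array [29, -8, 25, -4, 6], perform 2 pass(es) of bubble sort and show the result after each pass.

After pass 1: [-8, 25, -4, 6, 29] (4 swaps)
After pass 2: [-8, -4, 6, 25, 29] (2 swaps)
Total swaps: 6


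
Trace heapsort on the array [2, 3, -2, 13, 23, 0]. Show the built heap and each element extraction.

Build heap: [23, 13, 0, 2, 3, -2]
Extract 23: [13, 3, 0, 2, -2, 23]
Extract 13: [3, 2, 0, -2, 13, 23]
Extract 3: [2, -2, 0, 3, 13, 23]
Extract 2: [0, -2, 2, 3, 13, 23]
Extract 0: [-2, 0, 2, 3, 13, 23]


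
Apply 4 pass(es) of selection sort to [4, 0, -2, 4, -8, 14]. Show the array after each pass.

Pass 1: Select minimum -8 at index 4, swap -> [-8, 0, -2, 4, 4, 14]
Pass 2: Select minimum -2 at index 2, swap -> [-8, -2, 0, 4, 4, 14]
Pass 3: Select minimum 0 at index 2, swap -> [-8, -2, 0, 4, 4, 14]
Pass 4: Select minimum 4 at index 3, swap -> [-8, -2, 0, 4, 4, 14]


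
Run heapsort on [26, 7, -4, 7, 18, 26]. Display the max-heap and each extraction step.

Build heap: [26, 18, 26, 7, 7, -4]
Extract 26: [26, 18, -4, 7, 7, 26]
Extract 26: [18, 7, -4, 7, 26, 26]
Extract 18: [7, 7, -4, 18, 26, 26]
Extract 7: [7, -4, 7, 18, 26, 26]
Extract 7: [-4, 7, 7, 18, 26, 26]


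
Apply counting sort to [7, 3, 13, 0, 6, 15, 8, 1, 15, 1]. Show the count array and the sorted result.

Count array: [1, 2, 0, 1, 0, 0, 1, 1, 1, 0, 0, 0, 0, 1, 0, 2]
(count[i] = number of elements equal to i)
Cumulative count: [1, 3, 3, 4, 4, 4, 5, 6, 7, 7, 7, 7, 7, 8, 8, 10]
Sorted: [0, 1, 1, 3, 6, 7, 8, 13, 15, 15]


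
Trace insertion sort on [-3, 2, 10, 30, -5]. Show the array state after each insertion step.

First element -3 is already 'sorted'
Insert 2: shifted 0 elements -> [-3, 2, 10, 30, -5]
Insert 10: shifted 0 elements -> [-3, 2, 10, 30, -5]
Insert 30: shifted 0 elements -> [-3, 2, 10, 30, -5]
Insert -5: shifted 4 elements -> [-5, -3, 2, 10, 30]


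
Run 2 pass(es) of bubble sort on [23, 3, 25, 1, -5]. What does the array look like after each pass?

After pass 1: [3, 23, 1, -5, 25] (3 swaps)
After pass 2: [3, 1, -5, 23, 25] (2 swaps)
Total swaps: 5


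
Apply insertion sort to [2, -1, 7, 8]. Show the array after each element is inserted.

First element 2 is already 'sorted'
Insert -1: shifted 1 elements -> [-1, 2, 7, 8]
Insert 7: shifted 0 elements -> [-1, 2, 7, 8]
Insert 8: shifted 0 elements -> [-1, 2, 7, 8]


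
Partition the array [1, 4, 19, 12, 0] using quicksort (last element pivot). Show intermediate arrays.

Partition 1: pivot=0 at index 0 -> [0, 4, 19, 12, 1]
Partition 2: pivot=1 at index 1 -> [0, 1, 19, 12, 4]
Partition 3: pivot=4 at index 2 -> [0, 1, 4, 12, 19]
Partition 4: pivot=19 at index 4 -> [0, 1, 4, 12, 19]


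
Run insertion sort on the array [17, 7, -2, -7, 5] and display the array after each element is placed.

First element 17 is already 'sorted'
Insert 7: shifted 1 elements -> [7, 17, -2, -7, 5]
Insert -2: shifted 2 elements -> [-2, 7, 17, -7, 5]
Insert -7: shifted 3 elements -> [-7, -2, 7, 17, 5]
Insert 5: shifted 2 elements -> [-7, -2, 5, 7, 17]


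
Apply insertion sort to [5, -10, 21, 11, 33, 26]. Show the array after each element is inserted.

First element 5 is already 'sorted'
Insert -10: shifted 1 elements -> [-10, 5, 21, 11, 33, 26]
Insert 21: shifted 0 elements -> [-10, 5, 21, 11, 33, 26]
Insert 11: shifted 1 elements -> [-10, 5, 11, 21, 33, 26]
Insert 33: shifted 0 elements -> [-10, 5, 11, 21, 33, 26]
Insert 26: shifted 1 elements -> [-10, 5, 11, 21, 26, 33]


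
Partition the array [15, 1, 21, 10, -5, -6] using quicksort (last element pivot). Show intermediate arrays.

Partition 1: pivot=-6 at index 0 -> [-6, 1, 21, 10, -5, 15]
Partition 2: pivot=15 at index 4 -> [-6, 1, 10, -5, 15, 21]
Partition 3: pivot=-5 at index 1 -> [-6, -5, 10, 1, 15, 21]
Partition 4: pivot=1 at index 2 -> [-6, -5, 1, 10, 15, 21]


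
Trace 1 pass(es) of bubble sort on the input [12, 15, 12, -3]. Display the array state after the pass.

After pass 1: [12, 12, -3, 15] (2 swaps)
Total swaps: 2


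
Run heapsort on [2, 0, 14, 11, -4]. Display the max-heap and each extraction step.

Build heap: [14, 11, 2, 0, -4]
Extract 14: [11, 0, 2, -4, 14]
Extract 11: [2, 0, -4, 11, 14]
Extract 2: [0, -4, 2, 11, 14]
Extract 0: [-4, 0, 2, 11, 14]


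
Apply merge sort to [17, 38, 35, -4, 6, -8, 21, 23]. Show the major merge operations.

Divide and conquer:
  Merge [17] + [38] -> [17, 38]
  Merge [35] + [-4] -> [-4, 35]
  Merge [17, 38] + [-4, 35] -> [-4, 17, 35, 38]
  Merge [6] + [-8] -> [-8, 6]
  Merge [21] + [23] -> [21, 23]
  Merge [-8, 6] + [21, 23] -> [-8, 6, 21, 23]
  Merge [-4, 17, 35, 38] + [-8, 6, 21, 23] -> [-8, -4, 6, 17, 21, 23, 35, 38]


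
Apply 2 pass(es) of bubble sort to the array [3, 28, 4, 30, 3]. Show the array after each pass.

After pass 1: [3, 4, 28, 3, 30] (2 swaps)
After pass 2: [3, 4, 3, 28, 30] (1 swaps)
Total swaps: 3


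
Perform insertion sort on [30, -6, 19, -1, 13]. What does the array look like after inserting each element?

First element 30 is already 'sorted'
Insert -6: shifted 1 elements -> [-6, 30, 19, -1, 13]
Insert 19: shifted 1 elements -> [-6, 19, 30, -1, 13]
Insert -1: shifted 2 elements -> [-6, -1, 19, 30, 13]
Insert 13: shifted 2 elements -> [-6, -1, 13, 19, 30]


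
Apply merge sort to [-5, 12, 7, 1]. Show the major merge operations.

Divide and conquer:
  Merge [-5] + [12] -> [-5, 12]
  Merge [7] + [1] -> [1, 7]
  Merge [-5, 12] + [1, 7] -> [-5, 1, 7, 12]


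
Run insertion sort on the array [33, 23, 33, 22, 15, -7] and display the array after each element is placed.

First element 33 is already 'sorted'
Insert 23: shifted 1 elements -> [23, 33, 33, 22, 15, -7]
Insert 33: shifted 0 elements -> [23, 33, 33, 22, 15, -7]
Insert 22: shifted 3 elements -> [22, 23, 33, 33, 15, -7]
Insert 15: shifted 4 elements -> [15, 22, 23, 33, 33, -7]
Insert -7: shifted 5 elements -> [-7, 15, 22, 23, 33, 33]


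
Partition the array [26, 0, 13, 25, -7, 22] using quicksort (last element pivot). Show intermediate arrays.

Partition 1: pivot=22 at index 3 -> [0, 13, -7, 22, 26, 25]
Partition 2: pivot=-7 at index 0 -> [-7, 13, 0, 22, 26, 25]
Partition 3: pivot=0 at index 1 -> [-7, 0, 13, 22, 26, 25]
Partition 4: pivot=25 at index 4 -> [-7, 0, 13, 22, 25, 26]


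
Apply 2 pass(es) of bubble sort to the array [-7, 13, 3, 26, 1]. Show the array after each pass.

After pass 1: [-7, 3, 13, 1, 26] (2 swaps)
After pass 2: [-7, 3, 1, 13, 26] (1 swaps)
Total swaps: 3


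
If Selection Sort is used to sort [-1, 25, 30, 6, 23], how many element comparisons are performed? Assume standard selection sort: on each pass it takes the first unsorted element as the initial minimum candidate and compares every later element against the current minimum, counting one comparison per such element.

Pass 1: scan indices 1..4 for the minimum = 4 comparison(s); min is -1, place at index 0 -> [-1, 25, 30, 6, 23]
Pass 2: scan indices 2..4 for the minimum = 3 comparison(s); min is 6, place at index 1 -> [-1, 6, 30, 25, 23]
Pass 3: scan indices 3..4 for the minimum = 2 comparison(s); min is 23, place at index 2 -> [-1, 6, 23, 25, 30]
Pass 4: scan indices 4..4 for the minimum = 1 comparison(s); min is 25, place at index 3 -> [-1, 6, 23, 25, 30]
Selection sort always scans the whole unsorted suffix, so the count is (n-1) + (n-2) + ... + 1 = n(n-1)/2 = 5*4/2 = 10 regardless of the input order.
Total comparisons: 4 + 3 + 2 + 1 = 10


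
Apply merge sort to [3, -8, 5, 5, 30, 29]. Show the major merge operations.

Divide and conquer:
  Merge [-8] + [5] -> [-8, 5]
  Merge [3] + [-8, 5] -> [-8, 3, 5]
  Merge [30] + [29] -> [29, 30]
  Merge [5] + [29, 30] -> [5, 29, 30]
  Merge [-8, 3, 5] + [5, 29, 30] -> [-8, 3, 5, 5, 29, 30]


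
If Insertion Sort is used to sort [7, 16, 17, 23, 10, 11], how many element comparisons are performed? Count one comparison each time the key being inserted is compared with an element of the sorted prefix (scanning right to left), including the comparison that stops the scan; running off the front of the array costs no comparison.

Insert 16: 7 <= 16 (stop) = 1 comparison(s) -> [7, 16, 17, 23, 10, 11]
Insert 17: 16 <= 17 (stop) = 1 comparison(s) -> [7, 16, 17, 23, 10, 11]
Insert 23: 17 <= 23 (stop) = 1 comparison(s) -> [7, 16, 17, 23, 10, 11]
Insert 10: 23 > 10 (shift), 17 > 10 (shift), 16 > 10 (shift), 7 <= 10 (stop) = 4 comparison(s) -> [7, 10, 16, 17, 23, 11]
Insert 11: 23 > 11 (shift), 17 > 11 (shift), 16 > 11 (shift), 10 <= 11 (stop) = 4 comparison(s) -> [7, 10, 11, 16, 17, 23]
Total comparisons: 1 + 1 + 1 + 4 + 4 = 11


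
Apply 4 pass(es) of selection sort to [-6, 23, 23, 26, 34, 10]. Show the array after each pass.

Pass 1: Select minimum -6 at index 0, swap -> [-6, 23, 23, 26, 34, 10]
Pass 2: Select minimum 10 at index 5, swap -> [-6, 10, 23, 26, 34, 23]
Pass 3: Select minimum 23 at index 2, swap -> [-6, 10, 23, 26, 34, 23]
Pass 4: Select minimum 23 at index 5, swap -> [-6, 10, 23, 23, 34, 26]


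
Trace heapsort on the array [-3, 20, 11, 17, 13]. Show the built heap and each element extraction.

Build heap: [20, 17, 11, -3, 13]
Extract 20: [17, 13, 11, -3, 20]
Extract 17: [13, -3, 11, 17, 20]
Extract 13: [11, -3, 13, 17, 20]
Extract 11: [-3, 11, 13, 17, 20]


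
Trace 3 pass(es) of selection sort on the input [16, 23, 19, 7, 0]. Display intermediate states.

Pass 1: Select minimum 0 at index 4, swap -> [0, 23, 19, 7, 16]
Pass 2: Select minimum 7 at index 3, swap -> [0, 7, 19, 23, 16]
Pass 3: Select minimum 16 at index 4, swap -> [0, 7, 16, 23, 19]


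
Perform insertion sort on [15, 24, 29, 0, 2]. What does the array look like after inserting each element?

First element 15 is already 'sorted'
Insert 24: shifted 0 elements -> [15, 24, 29, 0, 2]
Insert 29: shifted 0 elements -> [15, 24, 29, 0, 2]
Insert 0: shifted 3 elements -> [0, 15, 24, 29, 2]
Insert 2: shifted 3 elements -> [0, 2, 15, 24, 29]


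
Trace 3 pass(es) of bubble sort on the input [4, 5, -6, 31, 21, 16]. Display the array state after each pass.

After pass 1: [4, -6, 5, 21, 16, 31] (3 swaps)
After pass 2: [-6, 4, 5, 16, 21, 31] (2 swaps)
After pass 3: [-6, 4, 5, 16, 21, 31] (0 swaps)
Total swaps: 5


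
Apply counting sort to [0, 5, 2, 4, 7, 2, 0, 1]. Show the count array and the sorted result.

Count array: [2, 1, 2, 0, 1, 1, 0, 1]
(count[i] = number of elements equal to i)
Cumulative count: [2, 3, 5, 5, 6, 7, 7, 8]
Sorted: [0, 0, 1, 2, 2, 4, 5, 7]


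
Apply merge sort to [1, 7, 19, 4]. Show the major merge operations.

Divide and conquer:
  Merge [1] + [7] -> [1, 7]
  Merge [19] + [4] -> [4, 19]
  Merge [1, 7] + [4, 19] -> [1, 4, 7, 19]


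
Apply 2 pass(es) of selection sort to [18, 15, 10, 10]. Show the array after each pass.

Pass 1: Select minimum 10 at index 2, swap -> [10, 15, 18, 10]
Pass 2: Select minimum 10 at index 3, swap -> [10, 10, 18, 15]


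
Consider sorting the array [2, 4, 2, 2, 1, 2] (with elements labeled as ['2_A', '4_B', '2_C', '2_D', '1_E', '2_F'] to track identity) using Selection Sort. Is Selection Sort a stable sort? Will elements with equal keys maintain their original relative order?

Trace Selection Sort on the labeled array (the key is the number; the letter only tracks identity):
  Pass 1: minimum of unsorted part is 1_E at index 4; swap it with 2_A at index 0 -> [1_E, 4_B, 2_C, 2_D, 2_A, 2_F]
  Pass 2: minimum of unsorted part is 2_C at index 2; swap it with 4_B at index 1 -> [1_E, 2_C, 4_B, 2_D, 2_A, 2_F]
  Pass 3: minimum of unsorted part is 2_D at index 3; swap it with 4_B at index 2 -> [1_E, 2_C, 2_D, 4_B, 2_A, 2_F]
  Pass 4: minimum of unsorted part is 2_A at index 4; swap it with 4_B at index 3 -> [1_E, 2_C, 2_D, 2_A, 4_B, 2_F]
  Pass 5: minimum of unsorted part is 2_F at index 5; swap it with 4_B at index 4 -> [1_E, 2_C, 2_D, 2_A, 2_F, 4_B]
Final order: [1_E, 2_C, 2_D, 2_A, 2_F, 4_B]
Equal keys:
  value 2: originally 2_A, 2_C, 2_D, 2_F; after sorting 2_C, 2_D, 2_A, 2_F -> order changed
Equal keys were reordered, so Selection Sort is not stable: the long-range swap that moves the minimum into place can carry an element past an equal key. (One such input is enough; an unstable sort may happen to preserve order on other inputs, but it gives no guarantee.)
Answer: Not stable


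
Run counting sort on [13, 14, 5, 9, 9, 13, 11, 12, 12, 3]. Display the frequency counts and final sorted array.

Count array: [0, 0, 0, 1, 0, 1, 0, 0, 0, 2, 0, 1, 2, 2, 1]
(count[i] = number of elements equal to i)
Cumulative count: [0, 0, 0, 1, 1, 2, 2, 2, 2, 4, 4, 5, 7, 9, 10]
Sorted: [3, 5, 9, 9, 11, 12, 12, 13, 13, 14]


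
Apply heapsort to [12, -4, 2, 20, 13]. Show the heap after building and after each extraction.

Build heap: [20, 13, 2, -4, 12]
Extract 20: [13, 12, 2, -4, 20]
Extract 13: [12, -4, 2, 13, 20]
Extract 12: [2, -4, 12, 13, 20]
Extract 2: [-4, 2, 12, 13, 20]


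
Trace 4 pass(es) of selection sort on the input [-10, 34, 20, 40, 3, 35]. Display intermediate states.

Pass 1: Select minimum -10 at index 0, swap -> [-10, 34, 20, 40, 3, 35]
Pass 2: Select minimum 3 at index 4, swap -> [-10, 3, 20, 40, 34, 35]
Pass 3: Select minimum 20 at index 2, swap -> [-10, 3, 20, 40, 34, 35]
Pass 4: Select minimum 34 at index 4, swap -> [-10, 3, 20, 34, 40, 35]


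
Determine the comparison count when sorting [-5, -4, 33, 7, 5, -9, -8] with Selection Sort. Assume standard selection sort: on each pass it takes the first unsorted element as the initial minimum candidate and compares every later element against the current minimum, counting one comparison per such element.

Pass 1: scan indices 1..6 for the minimum = 6 comparison(s); min is -9, place at index 0 -> [-9, -4, 33, 7, 5, -5, -8]
Pass 2: scan indices 2..6 for the minimum = 5 comparison(s); min is -8, place at index 1 -> [-9, -8, 33, 7, 5, -5, -4]
Pass 3: scan indices 3..6 for the minimum = 4 comparison(s); min is -5, place at index 2 -> [-9, -8, -5, 7, 5, 33, -4]
Pass 4: scan indices 4..6 for the minimum = 3 comparison(s); min is -4, place at index 3 -> [-9, -8, -5, -4, 5, 33, 7]
Pass 5: scan indices 5..6 for the minimum = 2 comparison(s); min is 5, place at index 4 -> [-9, -8, -5, -4, 5, 33, 7]
Pass 6: scan indices 6..6 for the minimum = 1 comparison(s); min is 7, place at index 5 -> [-9, -8, -5, -4, 5, 7, 33]
Selection sort always scans the whole unsorted suffix, so the count is (n-1) + (n-2) + ... + 1 = n(n-1)/2 = 7*6/2 = 21 regardless of the input order.
Total comparisons: 6 + 5 + 4 + 3 + 2 + 1 = 21
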